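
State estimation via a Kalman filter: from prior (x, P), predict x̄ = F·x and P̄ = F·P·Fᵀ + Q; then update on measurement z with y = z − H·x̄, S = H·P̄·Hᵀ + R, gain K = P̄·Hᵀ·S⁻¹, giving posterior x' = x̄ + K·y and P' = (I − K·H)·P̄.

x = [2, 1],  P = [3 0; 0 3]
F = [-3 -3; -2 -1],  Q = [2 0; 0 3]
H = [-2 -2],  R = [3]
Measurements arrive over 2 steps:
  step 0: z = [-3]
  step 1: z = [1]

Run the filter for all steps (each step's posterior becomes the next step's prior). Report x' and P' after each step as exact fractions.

step 0: x' = [511/515, 43/103], P' = [1284/515 -207/103; -207/103 234/103]
step 1: x' = [-10572/9905, 745/1981], P' = [4590/1981 -19119/9905; -19119/9905 4497/1981]

step 0: x̄ = F·x = [-9, -5]
step 0: P̄ = F·P·Fᵀ + Q = [56 27; 27 18]
step 0: y = z − H·x̄ = [-31]
step 0: S = H·P̄·Hᵀ + R = [515]
step 0: K = P̄·Hᵀ·S⁻¹ = [-166/515; -18/103]
step 0: x' = x̄ + K·y = [511/515, 43/103]
step 0: P' = (I − K·H)·P̄ = [1284/515 -207/103; -207/103 234/103]
step 1: x̄ = F·x = [-2178/515, -1237/515]
step 1: P̄ = F·P·Fᵀ + Q = [4486/515 1899/515; 1899/515 3711/515]
step 1: y = z − H·x̄ = [-1263/103]
step 1: S = H·P̄·Hᵀ + R = [9905/103]
step 1: K = P̄·Hᵀ·S⁻¹ = [-2554/9905; -2244/9905]
step 1: x' = x̄ + K·y = [-10572/9905, 745/1981]
step 1: P' = (I − K·H)·P̄ = [4590/1981 -19119/9905; -19119/9905 4497/1981]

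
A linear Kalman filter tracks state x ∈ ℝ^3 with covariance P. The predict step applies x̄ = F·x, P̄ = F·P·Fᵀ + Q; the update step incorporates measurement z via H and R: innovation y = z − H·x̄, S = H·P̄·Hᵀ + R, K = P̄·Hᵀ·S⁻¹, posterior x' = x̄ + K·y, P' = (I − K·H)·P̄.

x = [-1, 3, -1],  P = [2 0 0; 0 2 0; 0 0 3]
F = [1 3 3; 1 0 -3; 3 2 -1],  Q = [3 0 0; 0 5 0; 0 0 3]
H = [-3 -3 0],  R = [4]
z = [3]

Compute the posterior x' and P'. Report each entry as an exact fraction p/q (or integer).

x̄ = F·x = [5, 2, 4]
P̄ = F·P·Fᵀ + Q = [50 -25 9; -25 34 15; 9 15 32]
y = z − H·x̄ = [24]
S = H·P̄·Hᵀ + R = [310]
K = P̄·Hᵀ·S⁻¹ = [-15/62; -27/310; -36/155]
x' = x̄ + K·y = [-25/31, -14/155, -244/155]
P' = (I − K·H)·P̄ = [1975/62 -1955/62 -261/31; -1955/62 9811/310 1353/155; -261/31 1353/155 2368/155]

x' = [-25/31, -14/155, -244/155]
P' = [1975/62 -1955/62 -261/31; -1955/62 9811/310 1353/155; -261/31 1353/155 2368/155]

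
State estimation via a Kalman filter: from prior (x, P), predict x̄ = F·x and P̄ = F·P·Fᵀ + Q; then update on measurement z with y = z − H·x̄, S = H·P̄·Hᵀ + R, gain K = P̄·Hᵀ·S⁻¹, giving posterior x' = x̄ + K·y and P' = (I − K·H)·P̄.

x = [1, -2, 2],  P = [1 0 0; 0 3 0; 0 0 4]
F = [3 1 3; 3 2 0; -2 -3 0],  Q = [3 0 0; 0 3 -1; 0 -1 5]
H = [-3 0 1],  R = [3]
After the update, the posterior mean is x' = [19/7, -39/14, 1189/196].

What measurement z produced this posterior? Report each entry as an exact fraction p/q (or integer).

z = [-2]

x̄ = F·x = [7, -1, 4]
P̄ = F·P·Fᵀ + Q = [51 15 -15; 15 24 -25; -15 -25 36]
S = H·P̄·Hᵀ + R = [588]
K = P̄·Hᵀ·S⁻¹ = [-2/7; -5/42; 27/196]
x' − x̄ = [-30/7, -25/14, 405/196] = K·y
y = (KᵀK)⁻¹·Kᵀ·(x' − x̄) = [15]
z = y + H·x̄ = [15] + [-17] = [-2]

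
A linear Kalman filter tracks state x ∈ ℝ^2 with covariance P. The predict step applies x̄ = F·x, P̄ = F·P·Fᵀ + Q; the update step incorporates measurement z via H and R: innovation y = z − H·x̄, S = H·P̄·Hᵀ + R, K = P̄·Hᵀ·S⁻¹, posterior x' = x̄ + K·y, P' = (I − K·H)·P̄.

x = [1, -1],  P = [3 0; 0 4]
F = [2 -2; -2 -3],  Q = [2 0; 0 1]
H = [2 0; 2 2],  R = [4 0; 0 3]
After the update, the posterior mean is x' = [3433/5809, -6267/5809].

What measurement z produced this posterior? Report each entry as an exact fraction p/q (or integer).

z = [1, -1]

x̄ = F·x = [4, 1]
P̄ = F·P·Fᵀ + Q = [30 12; 12 49]
S = H·P̄·Hᵀ + R = [124 168; 168 415]
K = P̄·Hᵀ·S⁻¹ = [2697/5809 84/5809; -2634/5809 2774/5809]
x' − x̄ = [-19803/5809, -12076/5809] = K·y
y = (KᵀK)⁻¹·Kᵀ·(x' − x̄) = [-7, -11]
z = y + H·x̄ = [-7, -11] + [8, 10] = [1, -1]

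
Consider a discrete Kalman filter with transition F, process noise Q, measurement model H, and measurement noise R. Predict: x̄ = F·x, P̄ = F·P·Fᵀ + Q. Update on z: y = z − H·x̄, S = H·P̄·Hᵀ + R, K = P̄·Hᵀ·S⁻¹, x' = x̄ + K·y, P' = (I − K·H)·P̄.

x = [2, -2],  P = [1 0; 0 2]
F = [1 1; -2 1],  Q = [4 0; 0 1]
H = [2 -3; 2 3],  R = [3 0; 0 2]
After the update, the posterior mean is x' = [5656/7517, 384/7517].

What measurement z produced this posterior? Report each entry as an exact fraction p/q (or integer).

x̄ = F·x = [0, -6]
P̄ = F·P·Fᵀ + Q = [7 0; 0 7]
S = H·P̄·Hᵀ + R = [94 -35; -35 93]
K = P̄·Hᵀ·S⁻¹ = [1792/7517 1806/7517; -1218/7517 1239/7517]
x' − x̄ = [5656/7517, 45486/7517] = K·y
y = (KᵀK)⁻¹·Kᵀ·(x' − x̄) = [-17, 20]
z = y + H·x̄ = [-17, 20] + [18, -18] = [1, 2]

z = [1, 2]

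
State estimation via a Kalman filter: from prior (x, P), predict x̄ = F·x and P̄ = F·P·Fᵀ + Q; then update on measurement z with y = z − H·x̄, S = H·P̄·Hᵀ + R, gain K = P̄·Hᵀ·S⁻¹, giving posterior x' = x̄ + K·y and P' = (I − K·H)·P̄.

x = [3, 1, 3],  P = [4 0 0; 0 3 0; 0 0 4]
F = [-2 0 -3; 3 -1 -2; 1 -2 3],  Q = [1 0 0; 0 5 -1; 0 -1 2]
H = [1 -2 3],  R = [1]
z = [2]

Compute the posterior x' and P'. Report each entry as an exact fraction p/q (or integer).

x' = [-2763/200, 823/200, 401/50]
P' = [25559/600 -3713/200 -1331/50; -3713/200 5373/200 1201/50; -1331/50 1201/50 624/25]

x̄ = F·x = [-15, 2, 10]
P̄ = F·P·Fᵀ + Q = [53 0 -44; 0 60 -7; -44 -7 54]
y = z − H·x̄ = [-9]
S = H·P̄·Hᵀ + R = [600]
K = P̄·Hᵀ·S⁻¹ = [-79/600; -47/200; 11/50]
x' = x̄ + K·y = [-2763/200, 823/200, 401/50]
P' = (I − K·H)·P̄ = [25559/600 -3713/200 -1331/50; -3713/200 5373/200 1201/50; -1331/50 1201/50 624/25]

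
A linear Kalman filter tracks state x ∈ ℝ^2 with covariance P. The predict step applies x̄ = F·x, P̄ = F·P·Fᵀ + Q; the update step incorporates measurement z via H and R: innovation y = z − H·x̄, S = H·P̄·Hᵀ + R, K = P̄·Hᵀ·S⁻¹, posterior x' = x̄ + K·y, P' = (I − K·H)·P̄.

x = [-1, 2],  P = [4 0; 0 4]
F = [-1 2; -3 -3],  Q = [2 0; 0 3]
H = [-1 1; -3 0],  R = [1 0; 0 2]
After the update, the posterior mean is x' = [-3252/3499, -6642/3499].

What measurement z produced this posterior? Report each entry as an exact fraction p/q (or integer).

z = [-1, 3]

x̄ = F·x = [5, -3]
P̄ = F·P·Fᵀ + Q = [22 -12; -12 75]
S = H·P̄·Hᵀ + R = [122 102; 102 200]
K = P̄·Hᵀ·S⁻¹ = [-17/3499 -1146/3499; 3432/3499 -2241/6998]
x' − x̄ = [-20747/3499, 3855/3499] = K·y
y = (KᵀK)⁻¹·Kᵀ·(x' − x̄) = [7, 18]
z = y + H·x̄ = [7, 18] + [-8, -15] = [-1, 3]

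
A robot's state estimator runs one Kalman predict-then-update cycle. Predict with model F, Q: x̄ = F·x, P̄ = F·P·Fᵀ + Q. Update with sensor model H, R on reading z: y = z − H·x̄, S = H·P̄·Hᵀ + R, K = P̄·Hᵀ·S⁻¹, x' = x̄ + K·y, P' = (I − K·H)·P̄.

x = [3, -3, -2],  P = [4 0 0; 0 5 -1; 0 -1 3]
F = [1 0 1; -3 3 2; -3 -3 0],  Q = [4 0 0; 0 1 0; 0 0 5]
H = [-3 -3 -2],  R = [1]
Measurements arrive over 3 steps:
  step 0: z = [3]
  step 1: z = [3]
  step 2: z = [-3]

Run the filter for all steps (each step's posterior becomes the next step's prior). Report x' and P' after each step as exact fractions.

step 0: x' = [13/73, -541/73, 680/73], P' = [791/73 -444/73 -521/73; -444/73 8821/292 -2633/73; -521/73 -2633/73 14210/219]
step 1: x' = [889071/139883, -2135578/139883, 1660544/139883], P' = [99291347/2098245 -181193309/2098245 8193709/139883; -181193309/2098245 344365868/2098245 -16304794/139883; 8193709/139883 -16304794/139883 36532894/419649]
step 2: x' = [751734299/52064546, -6010593401/208258184, 1204290789/52064546], P' = [32760946369/234290457 -40702105697/156193638 42413977649/234290457; -40702105697/156193638 307510916611/624774552 -54210898031/156193638; 42413977649/234290457 -54210898031/156193638 58330407184/234290457]

step 0: x̄ = F·x = [1, -22, 0]
step 0: P̄ = F·P·Fᵀ + Q = [11 -9 -9; -9 82 -3; -9 -3 86]
step 0: y = z − H·x̄ = [-60]
step 0: S = H·P̄·Hᵀ + R = [876]
step 0: K = P̄·Hᵀ·S⁻¹ = [1/73; -71/292; -34/219]
step 0: x' = x̄ + K·y = [13/73, -541/73, 680/73]
step 0: P' = (I − K·H)·P̄ = [791/73 -444/73 -521/73; -444/73 8821/292 -2633/73; -521/73 -2633/73 14210/219]
step 1: x̄ = F·x = [693/73, -302/73, 1584/73]
step 1: P̄ = F·P·Fᵀ + Q = [14333/219 -4829/219 8421/73; -4829/219 343607/876 24783/292; 8421/73 24783/292 77357/292]
step 1: y = z − H·x̄ = [4560/73]
step 1: S = H·P̄·Hᵀ + R = [2098245/292]
step 1: K = P̄·Hᵀ·S⁻¹ = [-35128/699415; -124619/699415; -66023/419649]
step 1: x' = x̄ + K·y = [889071/139883, -2135578/139883, 1660544/139883]
step 1: P' = (I − K·H)·P̄ = [99291347/2098245 -181193309/2098245 8193709/139883; -181193309/2098245 344365868/2098245 -16304794/139883; 8193709/139883 -16304794/139883 36532894/419649]
step 2: x̄ = F·x = [2549615/139883, -5752859/139883, 3739521/139883]
step 2: P̄ = F·P·Fᵀ + Q = [536160067/2098245 -1332746393/2098245 203568237/699415; -1332746393/2098245 3577420082/2098245 -491891013/699415; 203568237/699415 -491891013/699415 247308866/699415]
step 2: y = z − H·x̄ = [-2550339/139883]
step 2: S = H·P̄·Hᵀ + R = [1874323656/699415]
step 2: K = P̄·Hᵀ·S⁻¹ = [97362463/468580914; -420297221/624774552; 92587649/468580914]
step 2: x' = x̄ + K·y = [751734299/52064546, -6010593401/208258184, 1204290789/52064546]
step 2: P' = (I − K·H)·P̄ = [32760946369/234290457 -40702105697/156193638 42413977649/234290457; -40702105697/156193638 307510916611/624774552 -54210898031/156193638; 42413977649/234290457 -54210898031/156193638 58330407184/234290457]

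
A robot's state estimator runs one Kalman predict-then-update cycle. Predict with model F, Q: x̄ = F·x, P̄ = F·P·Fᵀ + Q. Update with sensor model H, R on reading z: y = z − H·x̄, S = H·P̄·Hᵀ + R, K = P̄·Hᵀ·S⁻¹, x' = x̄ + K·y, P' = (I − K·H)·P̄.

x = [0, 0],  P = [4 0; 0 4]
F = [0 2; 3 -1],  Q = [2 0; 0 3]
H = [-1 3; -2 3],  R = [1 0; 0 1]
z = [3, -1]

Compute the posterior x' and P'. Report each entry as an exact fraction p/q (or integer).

x̄ = F·x = [0, 0]
P̄ = F·P·Fᵀ + Q = [18 -8; -8 43]
y = z − H·x̄ = [3, -1]
S = H·P̄·Hᵀ + R = [454 495; 495 556]
K = P̄·Hᵀ·S⁻¹ = [6348/7399 -6450/7399; 4397/7399 -1985/7399]
x' = x̄ + K·y = [3642/1057, 2168/1057]
P' = (I − K·H)·P̄ = [12798/7399 6382/7399; 6382/7399 3593/7399]

x' = [3642/1057, 2168/1057]
P' = [12798/7399 6382/7399; 6382/7399 3593/7399]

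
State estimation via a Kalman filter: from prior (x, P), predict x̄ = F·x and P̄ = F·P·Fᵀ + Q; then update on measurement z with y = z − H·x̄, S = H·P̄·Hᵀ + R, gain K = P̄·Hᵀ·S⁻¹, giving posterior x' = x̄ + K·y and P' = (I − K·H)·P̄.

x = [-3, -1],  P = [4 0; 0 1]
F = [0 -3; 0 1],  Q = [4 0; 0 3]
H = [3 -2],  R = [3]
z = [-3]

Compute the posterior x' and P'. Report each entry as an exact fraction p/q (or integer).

x' = [-57/86, 33/86]
P' = [211/172 249/172; 249/172 399/172]

x̄ = F·x = [3, -1]
P̄ = F·P·Fᵀ + Q = [13 -3; -3 4]
y = z − H·x̄ = [-14]
S = H·P̄·Hᵀ + R = [172]
K = P̄·Hᵀ·S⁻¹ = [45/172; -17/172]
x' = x̄ + K·y = [-57/86, 33/86]
P' = (I − K·H)·P̄ = [211/172 249/172; 249/172 399/172]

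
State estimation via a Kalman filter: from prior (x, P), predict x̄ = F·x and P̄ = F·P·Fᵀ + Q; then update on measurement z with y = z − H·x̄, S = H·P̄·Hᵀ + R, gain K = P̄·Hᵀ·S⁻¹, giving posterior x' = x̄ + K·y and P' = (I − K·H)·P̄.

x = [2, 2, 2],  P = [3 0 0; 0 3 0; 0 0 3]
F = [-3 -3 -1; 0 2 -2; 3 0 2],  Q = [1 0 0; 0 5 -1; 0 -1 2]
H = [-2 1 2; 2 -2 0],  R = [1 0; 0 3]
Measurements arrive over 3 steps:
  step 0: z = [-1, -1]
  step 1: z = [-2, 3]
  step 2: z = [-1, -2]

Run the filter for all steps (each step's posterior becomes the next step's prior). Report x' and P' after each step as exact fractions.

step 0: x' = [-31473/55639, -12011/111278, -107595/111278], P' = [97336/55639 89617/55639 46318/55639; 89617/55639 245711/111278 44291/111278; 46318/55639 44291/111278 91823/111278]
step 1: x' = [991464351/1394911817, -852024549/1394911817, -43615777/1394911817], P' = [1549781601/1394911817 1395807837/1394911817 682565726/1394911817; 1395807837/1394911817 4471494189/2789823634 241704325/2789823634; 682565726/1394911817 241704325/2789823634 1753635379/2789823634]
step 2: x' = [248526605280/457291385113, 1245107515925/914582770226, -538846235605/914582770226], P' = [23810804158835/21492695100311 21435940281197/21492695100311 10498576561055/21492695100311; 21435940281197/21492695100311 68693787584395/42985390200622 3737552946835/42985390200622; 10498576561055/21492695100311 3737552946835/42985390200622 26963221692811/42985390200622]

step 0: x̄ = F·x = [-14, 0, 10]
step 0: P̄ = F·P·Fᵀ + Q = [58 -12 -33; -12 29 -13; -33 -13 41]
step 0: y = z − H·x̄ = [-49, 27]
step 0: S = H·P̄·Hᵀ + R = [686 -442; -442 447]
step 0: K = P̄·Hᵀ·S⁻¹ = [-12419/55639 5146/55639; -24175/111278 -22159/55639; 42665/111278 16115/55639]
step 0: x' = x̄ + K·y = [-31473/55639, -12011/111278, -107595/111278]
step 0: P' = (I − K·H)·P̄ = [97336/55639 89617/55639 46318/55639; 89617/55639 245711/111278 44291/111278; 46318/55639 44291/111278 91823/111278]
step 1: x̄ = F·x = [166233/55639, 95584/55639, -202014/55639]
step 1: P̄ = F·P·Fᵀ + Q = [4107161/55639 -816522/55639 -2324135/55639; -816522/55639 776099/55639 109091/55639; -2324135/55639 109091/55639 1726764/55639]
step 1: y = z − H·x̄ = [529632/55639, 25619/55639]
step 1: S = H·P̄·Hᵀ + R = [46462970/55639 -32612878/55639; -32612878/55639 26232133/55639]
step 1: K = P̄·Hᵀ·S⁻¹ = [-338623913/1394911817 102649176/1394911817; -628328509/2789823634 -559959505/1394911817; 1018712179/2789823634 374475709/1394911817]
step 1: x' = x̄ + K·y = [991464351/1394911817, -852024549/1394911817, -43615777/1394911817]
step 1: P' = (I − K·H)·P̄ = [1549781601/1394911817 1395807837/1394911817 682565726/1394911817; 1395807837/1394911817 4471494189/2789823634 241704325/2789823634; 682565726/1394911817 241704325/2789823634 1753635379/2789823634]
step 2: x̄ = F·x = [-374703629/1394911817, -1616817544/1394911817, 2887161499/1394911817]
step 2: P̄ = F·P·Fᵀ + Q = [66286536163/1394911817 -15456891204/1394911817 -35132144830/1394911817; -15456891204/1394911817 18458000921/1394911817 -139321259/1394911817; -35132144830/1394911817 -139321259/1394911817 28435917513/1394911817]
step 2: y = z − H·x̄ = [-484755733/107300909, -5274051464/1394911817]
step 2: S = H·P̄·Hᵀ + R = [57005397374/107300909 -41136522154/107300909; -41136522154/107300909 466818013419/1394911817]
step 2: K = P̄·Hᵀ·S⁻¹ = [-5188514914363/21492695100311 1583242585092/21492695100311; -9574867646723/42985390200622 -8607302340667/21492695100311; 15669690088237/42985390200622 5753200058425/21492695100311]
step 2: x' = x̄ + K·y = [248526605280/457291385113, 1245107515925/914582770226, -538846235605/914582770226]
step 2: P' = (I − K·H)·P̄ = [23810804158835/21492695100311 21435940281197/21492695100311 10498576561055/21492695100311; 21435940281197/21492695100311 68693787584395/42985390200622 3737552946835/42985390200622; 10498576561055/21492695100311 3737552946835/42985390200622 26963221692811/42985390200622]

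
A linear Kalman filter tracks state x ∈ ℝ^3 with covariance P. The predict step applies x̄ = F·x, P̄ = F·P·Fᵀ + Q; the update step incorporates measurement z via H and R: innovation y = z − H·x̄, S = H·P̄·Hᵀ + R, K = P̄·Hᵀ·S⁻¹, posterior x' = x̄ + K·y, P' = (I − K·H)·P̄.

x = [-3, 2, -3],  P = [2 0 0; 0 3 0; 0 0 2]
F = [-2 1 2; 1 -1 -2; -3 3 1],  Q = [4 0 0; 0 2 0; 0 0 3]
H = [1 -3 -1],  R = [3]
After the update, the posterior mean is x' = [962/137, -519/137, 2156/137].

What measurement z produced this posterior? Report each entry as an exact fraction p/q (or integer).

z = [3]

x̄ = F·x = [2, 1, 12]
P̄ = F·P·Fᵀ + Q = [23 -15 25; -15 15 -19; 25 -19 50]
S = H·P̄·Hᵀ + R = [137]
K = P̄·Hᵀ·S⁻¹ = [43/137; -41/137; 32/137]
x' − x̄ = [688/137, -656/137, 512/137] = K·y
y = (KᵀK)⁻¹·Kᵀ·(x' − x̄) = [16]
z = y + H·x̄ = [16] + [-13] = [3]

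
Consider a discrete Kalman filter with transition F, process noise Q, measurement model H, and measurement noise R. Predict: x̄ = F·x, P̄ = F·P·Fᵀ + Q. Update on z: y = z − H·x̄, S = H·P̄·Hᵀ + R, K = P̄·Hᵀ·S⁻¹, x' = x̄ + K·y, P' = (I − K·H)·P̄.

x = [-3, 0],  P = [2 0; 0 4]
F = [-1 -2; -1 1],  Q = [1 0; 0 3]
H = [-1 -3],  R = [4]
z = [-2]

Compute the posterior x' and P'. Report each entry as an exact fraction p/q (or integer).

x̄ = F·x = [3, 3]
P̄ = F·P·Fᵀ + Q = [19 -6; -6 9]
y = z − H·x̄ = [10]
S = H·P̄·Hᵀ + R = [68]
K = P̄·Hᵀ·S⁻¹ = [-1/68; -21/68]
x' = x̄ + K·y = [97/34, -3/34]
P' = (I − K·H)·P̄ = [1291/68 -429/68; -429/68 171/68]

x' = [97/34, -3/34]
P' = [1291/68 -429/68; -429/68 171/68]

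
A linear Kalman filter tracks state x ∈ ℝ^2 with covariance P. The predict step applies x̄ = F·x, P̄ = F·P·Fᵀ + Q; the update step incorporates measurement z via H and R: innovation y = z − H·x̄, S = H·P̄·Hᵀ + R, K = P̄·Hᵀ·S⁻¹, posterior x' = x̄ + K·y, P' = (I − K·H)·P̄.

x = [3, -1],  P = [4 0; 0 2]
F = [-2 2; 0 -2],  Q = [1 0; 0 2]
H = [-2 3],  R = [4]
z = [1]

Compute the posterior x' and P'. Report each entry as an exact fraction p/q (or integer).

x̄ = F·x = [-8, 2]
P̄ = F·P·Fᵀ + Q = [25 -8; -8 10]
y = z − H·x̄ = [-21]
S = H·P̄·Hᵀ + R = [290]
K = P̄·Hᵀ·S⁻¹ = [-37/145; 23/145]
x' = x̄ + K·y = [-383/145, -193/145]
P' = (I − K·H)·P̄ = [887/145 542/145; 542/145 392/145]

x' = [-383/145, -193/145]
P' = [887/145 542/145; 542/145 392/145]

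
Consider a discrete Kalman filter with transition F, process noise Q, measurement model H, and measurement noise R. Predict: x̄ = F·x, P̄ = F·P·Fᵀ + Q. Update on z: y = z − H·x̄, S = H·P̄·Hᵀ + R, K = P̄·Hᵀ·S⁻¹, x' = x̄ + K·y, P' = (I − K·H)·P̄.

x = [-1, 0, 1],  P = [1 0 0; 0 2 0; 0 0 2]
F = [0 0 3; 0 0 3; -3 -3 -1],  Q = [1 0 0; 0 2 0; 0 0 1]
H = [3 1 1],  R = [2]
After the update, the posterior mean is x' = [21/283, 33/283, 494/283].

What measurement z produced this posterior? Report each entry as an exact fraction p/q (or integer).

z = [2]

x̄ = F·x = [3, 3, 2]
P̄ = F·P·Fᵀ + Q = [19 18 -6; 18 20 -6; -6 -6 30]
S = H·P̄·Hᵀ + R = [283]
K = P̄·Hᵀ·S⁻¹ = [69/283; 68/283; 6/283]
x' − x̄ = [-828/283, -816/283, -72/283] = K·y
y = (KᵀK)⁻¹·Kᵀ·(x' − x̄) = [-12]
z = y + H·x̄ = [-12] + [14] = [2]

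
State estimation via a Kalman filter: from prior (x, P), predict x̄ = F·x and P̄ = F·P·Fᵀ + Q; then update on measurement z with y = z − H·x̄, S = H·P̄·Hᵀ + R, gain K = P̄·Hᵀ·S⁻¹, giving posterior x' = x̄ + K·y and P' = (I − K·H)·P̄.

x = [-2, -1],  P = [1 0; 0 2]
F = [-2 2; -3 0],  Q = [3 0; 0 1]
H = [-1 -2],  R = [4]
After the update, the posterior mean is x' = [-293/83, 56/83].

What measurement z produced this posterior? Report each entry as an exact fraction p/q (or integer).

x̄ = F·x = [2, 6]
P̄ = F·P·Fᵀ + Q = [15 6; 6 10]
S = H·P̄·Hᵀ + R = [83]
K = P̄·Hᵀ·S⁻¹ = [-27/83; -26/83]
x' − x̄ = [-459/83, -442/83] = K·y
y = (KᵀK)⁻¹·Kᵀ·(x' − x̄) = [17]
z = y + H·x̄ = [17] + [-14] = [3]

z = [3]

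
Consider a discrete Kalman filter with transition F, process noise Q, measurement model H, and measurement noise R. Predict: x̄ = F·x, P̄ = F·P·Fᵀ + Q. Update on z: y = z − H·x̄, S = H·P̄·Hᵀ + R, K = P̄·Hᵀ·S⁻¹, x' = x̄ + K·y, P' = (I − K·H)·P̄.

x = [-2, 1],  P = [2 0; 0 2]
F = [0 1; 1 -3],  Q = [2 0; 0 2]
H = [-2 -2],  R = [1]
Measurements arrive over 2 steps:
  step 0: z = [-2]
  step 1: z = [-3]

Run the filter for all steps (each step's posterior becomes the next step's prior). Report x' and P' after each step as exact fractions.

step 0: x' = [17/57, 35/57], P' = [212/57 -214/57; -214/57 230/57]
step 1: x' = [35/8921, 13208/8921], P' = [31832/8921 -32392/8921; -32392/8921 35168/8921]

step 0: x̄ = F·x = [1, -5]
step 0: P̄ = F·P·Fᵀ + Q = [4 -6; -6 22]
step 0: y = z − H·x̄ = [-10]
step 0: S = H·P̄·Hᵀ + R = [57]
step 0: K = P̄·Hᵀ·S⁻¹ = [4/57; -32/57]
step 0: x' = x̄ + K·y = [17/57, 35/57]
step 0: P' = (I − K·H)·P̄ = [212/57 -214/57; -214/57 230/57]
step 1: x̄ = F·x = [35/57, -88/57]
step 1: P̄ = F·P·Fᵀ + Q = [344/57 -904/57; -904/57 3680/57]
step 1: y = z − H·x̄ = [-277/57]
step 1: S = H·P̄·Hᵀ + R = [8921/57]
step 1: K = P̄·Hᵀ·S⁻¹ = [1120/8921; -5552/8921]
step 1: x' = x̄ + K·y = [35/8921, 13208/8921]
step 1: P' = (I − K·H)·P̄ = [31832/8921 -32392/8921; -32392/8921 35168/8921]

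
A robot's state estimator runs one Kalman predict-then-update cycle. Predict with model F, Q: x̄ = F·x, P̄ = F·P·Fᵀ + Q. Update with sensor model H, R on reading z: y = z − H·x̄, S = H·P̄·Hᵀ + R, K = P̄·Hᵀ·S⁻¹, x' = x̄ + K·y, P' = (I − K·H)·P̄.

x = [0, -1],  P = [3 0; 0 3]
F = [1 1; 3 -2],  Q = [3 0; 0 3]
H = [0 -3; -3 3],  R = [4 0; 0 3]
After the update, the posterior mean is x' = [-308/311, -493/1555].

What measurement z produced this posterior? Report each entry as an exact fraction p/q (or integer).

z = [1, 2]

x̄ = F·x = [-1, 2]
P̄ = F·P·Fᵀ + Q = [9 3; 3 42]
S = H·P̄·Hᵀ + R = [382 -351; -351 408]
K = P̄·Hᵀ·S⁻¹ = [-666/2177 -669/2177; -3447/10885 156/10885]
x' − x̄ = [3/311, -3603/1555] = K·y
y = (KᵀK)⁻¹·Kᵀ·(x' − x̄) = [7, -7]
z = y + H·x̄ = [7, -7] + [-6, 9] = [1, 2]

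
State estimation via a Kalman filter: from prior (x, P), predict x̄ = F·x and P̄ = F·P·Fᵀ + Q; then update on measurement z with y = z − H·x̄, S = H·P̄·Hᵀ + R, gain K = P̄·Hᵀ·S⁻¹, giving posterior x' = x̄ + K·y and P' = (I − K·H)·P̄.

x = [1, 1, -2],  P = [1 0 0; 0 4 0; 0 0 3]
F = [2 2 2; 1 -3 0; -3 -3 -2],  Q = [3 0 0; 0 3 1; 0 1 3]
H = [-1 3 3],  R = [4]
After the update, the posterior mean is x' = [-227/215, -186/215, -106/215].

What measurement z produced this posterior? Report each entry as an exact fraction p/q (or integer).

x̄ = F·x = [0, -2, -2]
P̄ = F·P·Fᵀ + Q = [35 -22 -42; -22 40 34; -42 34 60]
S = H·P̄·Hᵀ + R = [1935]
K = P̄·Hᵀ·S⁻¹ = [-227/1935; 244/1935; 36/215]
x' − x̄ = [-227/215, 244/215, 324/215] = K·y
y = (KᵀK)⁻¹·Kᵀ·(x' − x̄) = [9]
z = y + H·x̄ = [9] + [-12] = [-3]

z = [-3]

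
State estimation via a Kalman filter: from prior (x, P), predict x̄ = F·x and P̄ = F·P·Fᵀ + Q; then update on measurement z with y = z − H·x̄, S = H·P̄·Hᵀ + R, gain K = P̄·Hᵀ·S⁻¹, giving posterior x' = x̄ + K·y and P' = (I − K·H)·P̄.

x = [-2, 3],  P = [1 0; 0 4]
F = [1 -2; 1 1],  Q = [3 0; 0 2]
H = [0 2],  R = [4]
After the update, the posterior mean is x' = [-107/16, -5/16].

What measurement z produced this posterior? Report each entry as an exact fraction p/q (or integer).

x̄ = F·x = [-8, 1]
P̄ = F·P·Fᵀ + Q = [20 -7; -7 7]
S = H·P̄·Hᵀ + R = [32]
K = P̄·Hᵀ·S⁻¹ = [-7/16; 7/16]
x' − x̄ = [21/16, -21/16] = K·y
y = (KᵀK)⁻¹·Kᵀ·(x' − x̄) = [-3]
z = y + H·x̄ = [-3] + [2] = [-1]

z = [-1]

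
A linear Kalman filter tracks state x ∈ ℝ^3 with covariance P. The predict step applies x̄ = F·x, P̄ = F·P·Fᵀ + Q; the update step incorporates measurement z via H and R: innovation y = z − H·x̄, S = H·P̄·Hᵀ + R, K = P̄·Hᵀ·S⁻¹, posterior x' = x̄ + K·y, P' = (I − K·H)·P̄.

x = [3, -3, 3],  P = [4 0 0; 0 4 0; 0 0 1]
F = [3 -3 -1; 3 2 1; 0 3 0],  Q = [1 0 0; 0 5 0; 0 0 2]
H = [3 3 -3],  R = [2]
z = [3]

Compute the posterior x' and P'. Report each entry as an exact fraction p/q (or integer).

x̄ = F·x = [15, 6, -9]
P̄ = F·P·Fᵀ + Q = [74 11 -36; 11 58 24; -36 24 38]
y = z − H·x̄ = [-87]
S = H·P̄·Hᵀ + R = [1946]
K = P̄·Hᵀ·S⁻¹ = [363/1946; 135/1946; -75/973]
x' = x̄ + K·y = [-2391/1946, -69/1946, -2232/973]
P' = (I − K·H)·P̄ = [12235/1946 -27599/1946 -7803/973; -27599/1946 94643/1946 33477/973; -7803/973 33477/973 25724/973]

x' = [-2391/1946, -69/1946, -2232/973]
P' = [12235/1946 -27599/1946 -7803/973; -27599/1946 94643/1946 33477/973; -7803/973 33477/973 25724/973]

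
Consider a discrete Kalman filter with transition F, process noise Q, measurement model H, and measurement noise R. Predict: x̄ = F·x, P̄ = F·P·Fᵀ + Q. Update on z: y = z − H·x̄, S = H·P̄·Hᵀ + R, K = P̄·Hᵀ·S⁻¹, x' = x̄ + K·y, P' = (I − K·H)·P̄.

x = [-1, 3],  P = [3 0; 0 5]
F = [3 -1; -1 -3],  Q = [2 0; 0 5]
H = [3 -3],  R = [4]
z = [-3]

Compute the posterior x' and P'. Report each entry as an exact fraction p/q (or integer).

x̄ = F·x = [-6, -8]
P̄ = F·P·Fᵀ + Q = [34 6; 6 53]
y = z − H·x̄ = [-9]
S = H·P̄·Hᵀ + R = [679]
K = P̄·Hᵀ·S⁻¹ = [12/97; -141/679]
x' = x̄ + K·y = [-690/97, -4163/679]
P' = (I − K·H)·P̄ = [2290/97 2274/97; 2274/97 16106/679]

x' = [-690/97, -4163/679]
P' = [2290/97 2274/97; 2274/97 16106/679]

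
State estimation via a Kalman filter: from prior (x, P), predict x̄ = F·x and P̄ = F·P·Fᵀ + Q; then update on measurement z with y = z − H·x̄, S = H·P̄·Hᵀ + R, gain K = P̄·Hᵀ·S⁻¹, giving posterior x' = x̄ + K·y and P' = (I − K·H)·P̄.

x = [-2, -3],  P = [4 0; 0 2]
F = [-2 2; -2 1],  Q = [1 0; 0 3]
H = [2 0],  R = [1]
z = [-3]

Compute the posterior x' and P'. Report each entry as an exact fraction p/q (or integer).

x' = [-152/101, 141/101]
P' = [25/101 20/101; 20/101 521/101]

x̄ = F·x = [-2, 1]
P̄ = F·P·Fᵀ + Q = [25 20; 20 21]
y = z − H·x̄ = [1]
S = H·P̄·Hᵀ + R = [101]
K = P̄·Hᵀ·S⁻¹ = [50/101; 40/101]
x' = x̄ + K·y = [-152/101, 141/101]
P' = (I − K·H)·P̄ = [25/101 20/101; 20/101 521/101]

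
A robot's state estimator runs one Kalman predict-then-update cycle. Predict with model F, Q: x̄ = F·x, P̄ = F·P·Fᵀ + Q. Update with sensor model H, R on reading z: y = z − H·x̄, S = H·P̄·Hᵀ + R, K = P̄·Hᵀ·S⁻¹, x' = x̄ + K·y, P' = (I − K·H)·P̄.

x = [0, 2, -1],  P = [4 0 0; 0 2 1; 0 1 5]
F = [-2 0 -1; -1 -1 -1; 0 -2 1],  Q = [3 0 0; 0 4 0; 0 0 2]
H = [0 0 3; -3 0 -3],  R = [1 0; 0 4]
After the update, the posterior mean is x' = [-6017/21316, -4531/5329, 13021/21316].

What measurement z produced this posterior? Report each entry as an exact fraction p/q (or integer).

x̄ = F·x = [1, -1, -5]
P̄ = F·P·Fᵀ + Q = [24 14 -3; 14 17 0; -3 0 11]
S = H·P̄·Hᵀ + R = [100 -72; -72 265]
K = P̄·Hᵀ·S⁻¹ = [-6921/21316 -1737/5329; -756/5329 -1050/5329; 7017/21316 -6/5329]
x' − x̄ = [-27333/21316, 798/5329, 119601/21316] = K·y
y = (KᵀK)⁻¹·Kᵀ·(x' − x̄) = [17, -13]
z = y + H·x̄ = [17, -13] + [-15, 12] = [2, -1]

z = [2, -1]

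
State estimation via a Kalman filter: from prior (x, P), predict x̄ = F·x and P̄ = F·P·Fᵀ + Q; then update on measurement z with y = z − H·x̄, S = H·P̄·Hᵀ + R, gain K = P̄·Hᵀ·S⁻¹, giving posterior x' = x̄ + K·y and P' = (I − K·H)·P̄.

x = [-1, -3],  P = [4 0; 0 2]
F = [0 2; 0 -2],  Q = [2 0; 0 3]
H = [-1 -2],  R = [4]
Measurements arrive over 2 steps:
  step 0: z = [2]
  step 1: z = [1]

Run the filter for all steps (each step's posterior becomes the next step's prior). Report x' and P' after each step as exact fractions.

step 0: x̄ = F·x = [-6, 6]
step 0: P̄ = F·P·Fᵀ + Q = [10 -8; -8 11]
step 0: y = z − H·x̄ = [8]
step 0: S = H·P̄·Hᵀ + R = [26]
step 0: K = P̄·Hᵀ·S⁻¹ = [3/13; -7/13]
step 0: x' = x̄ + K·y = [-54/13, 22/13]
step 0: P' = (I − K·H)·P̄ = [112/13 -62/13; -62/13 45/13]
step 1: x̄ = F·x = [44/13, -44/13]
step 1: P̄ = F·P·Fᵀ + Q = [206/13 -180/13; -180/13 219/13]
step 1: y = z − H·x̄ = [-31/13]
step 1: S = H·P̄·Hᵀ + R = [414/13]
step 1: K = P̄·Hᵀ·S⁻¹ = [77/207; -43/69]
step 1: x' = x̄ + K·y = [517/207, -131/69]
step 1: P' = (I − K·H)·P̄ = [2368/207 -446/69; -446/69 103/23]

step 0: x' = [-54/13, 22/13], P' = [112/13 -62/13; -62/13 45/13]
step 1: x' = [517/207, -131/69], P' = [2368/207 -446/69; -446/69 103/23]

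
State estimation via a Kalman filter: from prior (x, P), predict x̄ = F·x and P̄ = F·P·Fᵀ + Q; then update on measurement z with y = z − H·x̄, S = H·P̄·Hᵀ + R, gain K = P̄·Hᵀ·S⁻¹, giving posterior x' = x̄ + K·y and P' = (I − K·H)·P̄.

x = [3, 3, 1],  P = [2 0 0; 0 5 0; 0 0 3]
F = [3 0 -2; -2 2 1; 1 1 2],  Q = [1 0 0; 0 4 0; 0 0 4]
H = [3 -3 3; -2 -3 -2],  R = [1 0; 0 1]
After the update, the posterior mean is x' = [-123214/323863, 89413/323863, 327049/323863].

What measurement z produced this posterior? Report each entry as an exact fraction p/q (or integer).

x̄ = F·x = [7, 1, 8]
P̄ = F·P·Fᵀ + Q = [31 -18 -6; -18 35 12; -6 12 23]
S = H·P̄·Hᵀ + R = [802 81; 81 412]
K = P̄·Hᵀ·S⁻¹ = [52824/323863 -7241/323863; -43143/323863 -64623/323863; 11850/323863 -57355/323863]
x' − x̄ = [-2390255/323863, -234450/323863, -2263855/323863] = K·y
y = (KᵀK)⁻¹·Kᵀ·(x' − x̄) = [-41, 31]
z = y + H·x̄ = [-41, 31] + [42, -33] = [1, -2]

z = [1, -2]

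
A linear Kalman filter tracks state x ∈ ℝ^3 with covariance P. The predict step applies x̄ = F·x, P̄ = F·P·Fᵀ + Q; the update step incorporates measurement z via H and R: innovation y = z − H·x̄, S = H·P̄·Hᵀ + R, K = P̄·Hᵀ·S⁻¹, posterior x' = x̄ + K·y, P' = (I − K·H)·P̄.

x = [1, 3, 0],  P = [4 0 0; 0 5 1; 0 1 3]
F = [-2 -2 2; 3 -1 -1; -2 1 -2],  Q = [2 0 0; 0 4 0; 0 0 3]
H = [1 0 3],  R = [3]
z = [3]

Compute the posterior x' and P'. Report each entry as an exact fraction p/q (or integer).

x̄ = F·x = [-8, 0, 1]
P̄ = F·P·Fᵀ + Q = [42 -20 0; -20 50 -22; 0 -22 32]
y = z − H·x̄ = [8]
S = H·P̄·Hᵀ + R = [333]
K = P̄·Hᵀ·S⁻¹ = [14/111; -86/333; 32/111]
x' = x̄ + K·y = [-776/111, -688/333, 367/111]
P' = (I − K·H)·P̄ = [1358/37 -1016/111 -448/37; -1016/111 9254/333 310/111; -448/37 310/111 160/37]

x' = [-776/111, -688/333, 367/111]
P' = [1358/37 -1016/111 -448/37; -1016/111 9254/333 310/111; -448/37 310/111 160/37]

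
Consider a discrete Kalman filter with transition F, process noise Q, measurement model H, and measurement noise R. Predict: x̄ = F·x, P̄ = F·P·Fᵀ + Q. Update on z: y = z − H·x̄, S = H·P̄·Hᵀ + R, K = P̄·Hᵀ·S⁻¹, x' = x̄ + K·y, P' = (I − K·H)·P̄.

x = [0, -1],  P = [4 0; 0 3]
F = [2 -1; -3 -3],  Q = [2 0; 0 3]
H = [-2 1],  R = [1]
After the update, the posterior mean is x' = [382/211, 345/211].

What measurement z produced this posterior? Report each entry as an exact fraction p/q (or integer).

z = [-2]

x̄ = F·x = [1, 3]
P̄ = F·P·Fᵀ + Q = [21 -15; -15 66]
S = H·P̄·Hᵀ + R = [211]
K = P̄·Hᵀ·S⁻¹ = [-57/211; 96/211]
x' − x̄ = [171/211, -288/211] = K·y
y = (KᵀK)⁻¹·Kᵀ·(x' − x̄) = [-3]
z = y + H·x̄ = [-3] + [1] = [-2]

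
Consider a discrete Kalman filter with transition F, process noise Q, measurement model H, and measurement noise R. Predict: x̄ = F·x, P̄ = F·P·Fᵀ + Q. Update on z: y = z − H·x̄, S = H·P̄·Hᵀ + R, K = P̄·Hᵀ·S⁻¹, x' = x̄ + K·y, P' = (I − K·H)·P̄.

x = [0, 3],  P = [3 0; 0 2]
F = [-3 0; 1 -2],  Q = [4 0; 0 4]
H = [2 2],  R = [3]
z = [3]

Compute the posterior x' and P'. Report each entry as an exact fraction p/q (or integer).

x̄ = F·x = [0, -6]
P̄ = F·P·Fᵀ + Q = [31 -9; -9 15]
y = z − H·x̄ = [15]
S = H·P̄·Hᵀ + R = [115]
K = P̄·Hᵀ·S⁻¹ = [44/115; 12/115]
x' = x̄ + K·y = [132/23, -102/23]
P' = (I − K·H)·P̄ = [1629/115 -1563/115; -1563/115 1581/115]

x' = [132/23, -102/23]
P' = [1629/115 -1563/115; -1563/115 1581/115]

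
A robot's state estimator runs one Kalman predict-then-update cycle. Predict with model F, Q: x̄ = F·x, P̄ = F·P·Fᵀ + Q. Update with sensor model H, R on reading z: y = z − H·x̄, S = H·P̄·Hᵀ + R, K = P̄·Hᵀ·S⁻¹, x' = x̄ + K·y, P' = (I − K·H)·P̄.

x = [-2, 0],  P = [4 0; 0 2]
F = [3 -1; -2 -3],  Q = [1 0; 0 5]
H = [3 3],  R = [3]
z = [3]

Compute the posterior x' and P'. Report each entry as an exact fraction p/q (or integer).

x̄ = F·x = [-6, 4]
P̄ = F·P·Fᵀ + Q = [39 -18; -18 39]
y = z − H·x̄ = [9]
S = H·P̄·Hᵀ + R = [381]
K = P̄·Hᵀ·S⁻¹ = [21/127; 21/127]
x' = x̄ + K·y = [-573/127, 697/127]
P' = (I − K·H)·P̄ = [3630/127 -3609/127; -3609/127 3630/127]

x' = [-573/127, 697/127]
P' = [3630/127 -3609/127; -3609/127 3630/127]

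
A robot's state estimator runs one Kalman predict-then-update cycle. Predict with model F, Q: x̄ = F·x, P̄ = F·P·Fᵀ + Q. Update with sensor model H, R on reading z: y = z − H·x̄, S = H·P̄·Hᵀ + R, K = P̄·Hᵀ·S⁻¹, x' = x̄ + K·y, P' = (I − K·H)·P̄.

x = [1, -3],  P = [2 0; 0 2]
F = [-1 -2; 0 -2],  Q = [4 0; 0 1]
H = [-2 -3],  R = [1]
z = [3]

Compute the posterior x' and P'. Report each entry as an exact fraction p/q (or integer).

x̄ = F·x = [5, 6]
P̄ = F·P·Fᵀ + Q = [14 8; 8 9]
y = z − H·x̄ = [31]
S = H·P̄·Hᵀ + R = [234]
K = P̄·Hᵀ·S⁻¹ = [-2/9; -43/234]
x' = x̄ + K·y = [-17/9, 71/234]
P' = (I − K·H)·P̄ = [22/9 -14/9; -14/9 257/234]

x' = [-17/9, 71/234]
P' = [22/9 -14/9; -14/9 257/234]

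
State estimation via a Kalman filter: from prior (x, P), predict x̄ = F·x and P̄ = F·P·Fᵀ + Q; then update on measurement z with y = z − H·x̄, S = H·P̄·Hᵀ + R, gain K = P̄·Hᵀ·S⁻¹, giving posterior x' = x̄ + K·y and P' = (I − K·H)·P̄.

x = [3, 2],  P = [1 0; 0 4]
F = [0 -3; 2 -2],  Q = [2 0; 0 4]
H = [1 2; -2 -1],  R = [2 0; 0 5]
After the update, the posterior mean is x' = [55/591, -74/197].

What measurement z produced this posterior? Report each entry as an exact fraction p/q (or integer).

x̄ = F·x = [-6, 2]
P̄ = F·P·Fᵀ + Q = [38 24; 24 24]
S = H·P̄·Hᵀ + R = [232 -244; -244 277]
K = P̄·Hᵀ·S⁻¹ = [-289/2364 -277/591; 99/197 36/197]
x' − x̄ = [3601/591, -468/197] = K·y
y = (KᵀK)⁻¹·Kᵀ·(x' − x̄) = [0, -13]
z = y + H·x̄ = [0, -13] + [-2, 10] = [-2, -3]

z = [-2, -3]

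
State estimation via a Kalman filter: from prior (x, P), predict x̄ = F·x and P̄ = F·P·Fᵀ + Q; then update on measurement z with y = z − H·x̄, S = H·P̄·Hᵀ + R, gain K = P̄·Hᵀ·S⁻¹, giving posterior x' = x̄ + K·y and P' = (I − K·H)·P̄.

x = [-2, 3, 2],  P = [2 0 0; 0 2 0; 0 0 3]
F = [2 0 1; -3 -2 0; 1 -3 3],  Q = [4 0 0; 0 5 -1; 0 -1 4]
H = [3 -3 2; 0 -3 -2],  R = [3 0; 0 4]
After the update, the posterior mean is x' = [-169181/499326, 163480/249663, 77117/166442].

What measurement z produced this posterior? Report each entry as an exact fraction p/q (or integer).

z = [-2, -3]

x̄ = F·x = [-2, 0, -5]
P̄ = F·P·Fᵀ + Q = [15 -12 13; -12 31 5; 13 5 51]
S = H·P̄·Hᵀ + R = [933 105; 105 547]
K = P̄·Hᵀ·S⁻¹ = [57479/499326 -635/166442; -27139/249663 -13934/83221; 27069/166442 -40797/166442]
x' − x̄ = [829471/499326, 163480/249663, 909327/166442] = K·y
y = (KᵀK)⁻¹·Kᵀ·(x' − x̄) = [14, -13]
z = y + H·x̄ = [14, -13] + [-16, 10] = [-2, -3]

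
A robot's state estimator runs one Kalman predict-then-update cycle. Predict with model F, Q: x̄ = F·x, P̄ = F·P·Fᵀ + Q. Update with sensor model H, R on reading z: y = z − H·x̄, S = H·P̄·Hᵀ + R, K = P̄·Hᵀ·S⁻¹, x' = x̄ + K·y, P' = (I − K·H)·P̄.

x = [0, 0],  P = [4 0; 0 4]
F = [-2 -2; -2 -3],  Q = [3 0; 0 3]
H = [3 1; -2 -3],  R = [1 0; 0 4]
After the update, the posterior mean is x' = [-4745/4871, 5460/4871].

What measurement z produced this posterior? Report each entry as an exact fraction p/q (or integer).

z = [-2, -2]

x̄ = F·x = [0, 0]
P̄ = F·P·Fᵀ + Q = [35 40; 40 55]
S = H·P̄·Hᵀ + R = [611 -815; -815 1119]
K = P̄·Hᵀ·S⁻¹ = [7405/19484 2085/19484; -1925/9742 -3535/9742]
x' − x̄ = [-4745/4871, 5460/4871] = K·y
y = (KᵀK)⁻¹·Kᵀ·(x' − x̄) = [-2, -2]
z = y + H·x̄ = [-2, -2] + [0, 0] = [-2, -2]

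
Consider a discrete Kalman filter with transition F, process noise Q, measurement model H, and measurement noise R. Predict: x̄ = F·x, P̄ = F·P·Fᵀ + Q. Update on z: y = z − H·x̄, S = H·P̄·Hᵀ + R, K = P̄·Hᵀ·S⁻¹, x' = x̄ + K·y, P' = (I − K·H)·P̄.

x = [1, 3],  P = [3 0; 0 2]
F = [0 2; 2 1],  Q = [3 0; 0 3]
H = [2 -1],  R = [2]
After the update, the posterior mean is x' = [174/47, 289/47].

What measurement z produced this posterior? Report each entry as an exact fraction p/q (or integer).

z = [1]

x̄ = F·x = [6, 5]
P̄ = F·P·Fᵀ + Q = [11 4; 4 17]
S = H·P̄·Hᵀ + R = [47]
K = P̄·Hᵀ·S⁻¹ = [18/47; -9/47]
x' − x̄ = [-108/47, 54/47] = K·y
y = (KᵀK)⁻¹·Kᵀ·(x' − x̄) = [-6]
z = y + H·x̄ = [-6] + [7] = [1]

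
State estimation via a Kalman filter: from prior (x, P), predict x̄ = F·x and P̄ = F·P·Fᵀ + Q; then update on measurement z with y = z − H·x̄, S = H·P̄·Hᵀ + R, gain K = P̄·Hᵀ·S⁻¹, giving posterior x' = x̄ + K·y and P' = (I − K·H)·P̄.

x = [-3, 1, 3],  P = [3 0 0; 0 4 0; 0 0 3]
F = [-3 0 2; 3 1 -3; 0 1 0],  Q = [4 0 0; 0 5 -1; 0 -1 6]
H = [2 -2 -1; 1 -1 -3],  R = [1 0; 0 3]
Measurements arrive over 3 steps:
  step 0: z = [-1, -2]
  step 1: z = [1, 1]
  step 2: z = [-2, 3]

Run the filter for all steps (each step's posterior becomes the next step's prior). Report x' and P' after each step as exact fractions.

step 0: x' = [1247/2575, 2969/5150, 7217/10300], P' = [44457/12875 41157/12875 2838/12875; 41157/12875 43857/12875 -3099/25750; 2838/12875 -3099/25750 25393/51500]
step 1: x' = [10664123/65361971, -18185172/65361971, -9392315/65361971], P' = [157573068/65361971 730990083/326809855 36701949/326809855; 730990083/326809855 4112916969/1634049275 -349497423/1634049275; 36701949/326809855 -349497423/1634049275 776304166/1634049275]
step 2: x' = [-4102140508583/4882869922639, 4294011384814/4882869922639, -14571931553625/9765739845278], P' = [23486778307899/9765739845278 10897130284416/4882869922639 1094446656093/9765739845278; 10897130284416/4882869922639 12268449373188/4882869922639 -1045292910360/4882869922639; 1094446656093/9765739845278 -1045292910360/4882869922639 9278752209425/19531479690556]

step 0: x̄ = F·x = [15, -17, 1]
step 0: P̄ = F·P·Fᵀ + Q = [43 -45 0; -45 63 3; 0 3 10]
step 0: y = z − H·x̄ = [-64, -31]
step 0: S = H·P̄·Hᵀ + R = [807 443; 443 307]
step 0: K = P̄·Hᵀ·S⁻¹ = [3762/12875 -1738/12875; -7701/25750 1299/25750; 9707/51500 -19543/51500]
step 0: x' = x̄ + K·y = [1247/2575, 2969/5150, 7217/10300]
step 0: P' = (I − K·H)·P̄ = [44457/12875 41157/12875 2838/12875; 41157/12875 43857/12875 -3099/25750; 2838/12875 -3099/25750 25393/51500]
step 1: x̄ = F·x = [-53/1030, -749/10300, 2969/5150]
step 1: P̄ = F·P·Fᵀ + Q = [17718/515 -208881/5150 -25314/2575; -208881/5150 3082537/51500 318203/25750; -25314/2575 318203/25750 121107/12875]
step 1: y = z − H·x̄ = [158/103, 5579/2060]
step 1: S = H·P̄·Hᵀ + R = [82469/103 55032/103; 55032/103 816097/2060]
step 1: K = P̄·Hᵀ·S⁻¹ = [15409713/65361971 -3548706/65361971; -113287137/326809855 39368381/326809855; 57942034/326809855 -119727022/326809855]
step 1: x' = x̄ + K·y = [10664123/65361971, -18185172/65361971, -9392315/65361971]
step 1: P' = (I − K·H)·P̄ = [157573068/65361971 730990083/326809855 36701949/326809855; 730990083/326809855 4112916969/1634049275 -349497423/1634049275; 36701949/326809855 -349497423/1634049275 776304166/1634049275]
step 2: x̄ = F·x = [-50776999/65361971, 41984142/65361971, -18185172/65361971]
step 2: P̄ = F·P·Fᵀ + Q = [42893237124/1634049275 -49022965212/1634049275 -11663846091/1634049275; -49022965212/1634049275 75447352756/1634049275 14492211208/1634049275; -11663846091/1634049275 14492211208/1634049275 13917212619/1634049275]
step 2: y = z − H·x̄ = [36613168/65361971, 234291538/65361971]
step 2: S = H·P̄·Hᵀ + R = [985721572306/1634049275 657617079558/1634049275; 657617079558/1634049275 503479925494/1634049275]
step 2: K = P̄·Hᵀ·S⁻¹ = [2290588822041/9765739845278 -265137038202/4882869922639; -1697345267184/4882869922639 588186547436/4882869922639; 3461377697827/19531479690556 -7155397224883/19531479690556]
step 2: x' = x̄ + K·y = [-4102140508583/4882869922639, 4294011384814/4882869922639, -14571931553625/9765739845278]
step 2: P' = (I − K·H)·P̄ = [23486778307899/9765739845278 10897130284416/4882869922639 1094446656093/9765739845278; 10897130284416/4882869922639 12268449373188/4882869922639 -1045292910360/4882869922639; 1094446656093/9765739845278 -1045292910360/4882869922639 9278752209425/19531479690556]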